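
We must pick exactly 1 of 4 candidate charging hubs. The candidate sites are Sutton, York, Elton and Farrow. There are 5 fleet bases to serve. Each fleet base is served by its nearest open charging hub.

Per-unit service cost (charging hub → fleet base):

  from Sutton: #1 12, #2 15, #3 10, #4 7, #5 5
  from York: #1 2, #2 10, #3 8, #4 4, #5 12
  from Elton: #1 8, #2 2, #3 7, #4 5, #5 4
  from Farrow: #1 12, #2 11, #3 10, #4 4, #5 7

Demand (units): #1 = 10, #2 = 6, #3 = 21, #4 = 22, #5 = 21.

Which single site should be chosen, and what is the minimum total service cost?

With exactly 1 open, each fleet base uses its cheapest among the chosen.
{Elton}: #1→Elton 8·10=80, #2→Elton 2·6=12, #3→Elton 7·21=147, #4→Elton 5·22=110, #5→Elton 4·21=84. Service cost 433.
{York}: service cost 588
{Farrow}: service cost 631
Among all 4 size-1 choices, {Elton} is lowest.

Choose Elton only; total service cost 433.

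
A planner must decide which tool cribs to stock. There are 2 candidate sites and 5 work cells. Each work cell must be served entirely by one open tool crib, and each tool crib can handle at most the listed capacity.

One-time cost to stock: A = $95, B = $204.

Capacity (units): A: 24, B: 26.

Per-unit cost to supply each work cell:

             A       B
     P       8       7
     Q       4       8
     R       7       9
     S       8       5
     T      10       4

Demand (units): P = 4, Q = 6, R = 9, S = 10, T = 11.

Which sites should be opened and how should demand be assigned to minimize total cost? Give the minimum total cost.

Open {A, B}: P→B 7·4=28, Q→A 4·6=24, R→A 7·9=63, S→B 5·10=50, T→B 4·11=44.
Loads: A carries 15/24, B carries 25/26. Service 209; fixed 299; total 508.
Next best feasible plan costs 512.

Minimum total cost: 508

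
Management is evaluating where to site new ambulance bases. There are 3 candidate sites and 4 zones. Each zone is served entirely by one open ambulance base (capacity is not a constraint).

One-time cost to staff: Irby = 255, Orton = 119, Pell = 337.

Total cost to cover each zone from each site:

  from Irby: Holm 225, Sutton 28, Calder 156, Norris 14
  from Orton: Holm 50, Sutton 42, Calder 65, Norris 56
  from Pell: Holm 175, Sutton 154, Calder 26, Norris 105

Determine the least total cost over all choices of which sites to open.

For any fixed open set, each zone goes to its cheapest open site; total = fixed + service.
{Orton}: Holm→Orton 50, Sutton→Orton 42, Calder→Orton 65, Norris→Orton 56. Service 213; fixed 119; total 332.
{Irby, Orton}: service 157 + fixed 374 = 531
{Orton, Pell}: Holm→Orton 50, Sutton→Orton 42, Calder→Pell 26, Norris→Orton 56. Service 174; fixed 456; total 630.
{Irby, Orton, Pell}: service 118 + fixed 711 = 829
No other subset beats 332.

Minimum total cost: 332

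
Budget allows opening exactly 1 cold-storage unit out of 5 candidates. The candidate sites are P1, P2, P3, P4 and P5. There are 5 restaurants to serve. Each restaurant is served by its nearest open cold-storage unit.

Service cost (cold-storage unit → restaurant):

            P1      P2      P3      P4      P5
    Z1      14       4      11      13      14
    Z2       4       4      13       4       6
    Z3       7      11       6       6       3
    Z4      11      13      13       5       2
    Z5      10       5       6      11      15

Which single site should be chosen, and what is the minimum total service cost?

Choose P2 only; total service cost 37.

With exactly 1 open, each restaurant uses its cheapest among the chosen.
{P2}: Z1→P2 4, Z2→P2 4, Z3→P2 11, Z4→P2 13, Z5→P2 5. Service cost 37.
{P4}: service cost 39
{P5}: service cost 40
Among all 5 size-1 choices, {P2} is lowest.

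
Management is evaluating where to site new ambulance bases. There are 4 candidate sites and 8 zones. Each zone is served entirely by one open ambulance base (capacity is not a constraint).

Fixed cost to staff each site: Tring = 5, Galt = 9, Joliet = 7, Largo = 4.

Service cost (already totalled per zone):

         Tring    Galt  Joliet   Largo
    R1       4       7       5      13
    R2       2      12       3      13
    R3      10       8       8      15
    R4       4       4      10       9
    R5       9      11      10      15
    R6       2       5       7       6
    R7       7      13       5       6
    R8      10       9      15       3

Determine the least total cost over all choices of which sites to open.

Minimum total cost: 49

For any fixed open set, each zone goes to its cheapest open site; total = fixed + service.
{Tring, Largo}: R1→Tring 4, R2→Tring 2, R3→Tring 10, R4→Tring 4, R5→Tring 9, R6→Tring 2, R7→Largo 6, R8→Largo 3. Service 40; fixed 9; total 49.
{Tring}: service 48 + fixed 5 = 53
{Tring, Joliet, Largo}: service 37 + fixed 16 = 53
{Tring, Galt, Joliet, Largo}: R1→Tring 4, R2→Tring 2, R3→Galt 8, R4→Tring 4, R5→Tring 9, R6→Tring 2, R7→Joliet 5, R8→Largo 3. Service 37; fixed 25; total 62.
No other subset beats 49.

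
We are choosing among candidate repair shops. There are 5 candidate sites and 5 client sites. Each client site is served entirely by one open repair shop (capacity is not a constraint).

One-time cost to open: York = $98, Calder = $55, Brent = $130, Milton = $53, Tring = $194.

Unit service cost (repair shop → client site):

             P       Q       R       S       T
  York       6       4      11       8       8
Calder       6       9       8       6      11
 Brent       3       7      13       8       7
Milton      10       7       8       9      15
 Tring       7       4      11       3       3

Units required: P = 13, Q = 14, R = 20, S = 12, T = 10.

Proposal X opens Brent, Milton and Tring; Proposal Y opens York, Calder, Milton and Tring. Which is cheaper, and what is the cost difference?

Proposal X is cheaper by 62.

Proposal X: {Brent, Milton, Tring}: P→Brent 3·13=39, Q→Tring 4·14=56, R→Milton 8·20=160, S→Tring 3·12=36, T→Tring 3·10=30. Service 321; fixed 377; total 698.
Proposal Y: {York, Calder, Milton, Tring}: P→York 6·13=78, Q→York 4·14=56, R→Calder 8·20=160, S→Tring 3·12=36, T→Tring 3·10=30. Service 360; fixed 400; total 760.
Difference: |698 − 760| = 62.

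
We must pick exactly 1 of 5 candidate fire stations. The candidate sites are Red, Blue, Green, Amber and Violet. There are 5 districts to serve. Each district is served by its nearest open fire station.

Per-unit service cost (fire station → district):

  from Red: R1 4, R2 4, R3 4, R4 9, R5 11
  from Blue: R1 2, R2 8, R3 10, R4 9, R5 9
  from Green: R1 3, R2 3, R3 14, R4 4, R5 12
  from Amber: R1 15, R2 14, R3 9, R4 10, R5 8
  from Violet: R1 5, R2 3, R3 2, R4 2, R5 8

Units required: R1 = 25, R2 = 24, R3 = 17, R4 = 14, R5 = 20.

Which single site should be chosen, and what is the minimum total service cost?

With exactly 1 open, each district uses its cheapest among the chosen.
{Violet}: R1→Violet 5·25=125, R2→Violet 3·24=72, R3→Violet 2·17=34, R4→Violet 2·14=28, R5→Violet 8·20=160. Service cost 419.
{Red}: service cost 610
{Green}: service cost 681
Among all 5 size-1 choices, {Violet} is lowest.

Choose Violet only; total service cost 419.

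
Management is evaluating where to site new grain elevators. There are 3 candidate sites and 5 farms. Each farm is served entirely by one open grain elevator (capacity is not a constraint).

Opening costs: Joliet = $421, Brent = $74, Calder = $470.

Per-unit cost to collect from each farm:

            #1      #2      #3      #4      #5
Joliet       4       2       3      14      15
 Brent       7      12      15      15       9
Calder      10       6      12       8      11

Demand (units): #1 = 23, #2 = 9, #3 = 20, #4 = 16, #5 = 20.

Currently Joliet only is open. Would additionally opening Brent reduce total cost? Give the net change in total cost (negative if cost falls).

Current service cost with {Joliet}: 694.
Adding Brent: each farm re-picks its cheapest; new service cost 574, saving 120.
Extra fixed cost: 74. Net change = 74 − 120 = -46.
(Totals: 1115 → 1069.)

Yes — net change −46 (cost falls by 46).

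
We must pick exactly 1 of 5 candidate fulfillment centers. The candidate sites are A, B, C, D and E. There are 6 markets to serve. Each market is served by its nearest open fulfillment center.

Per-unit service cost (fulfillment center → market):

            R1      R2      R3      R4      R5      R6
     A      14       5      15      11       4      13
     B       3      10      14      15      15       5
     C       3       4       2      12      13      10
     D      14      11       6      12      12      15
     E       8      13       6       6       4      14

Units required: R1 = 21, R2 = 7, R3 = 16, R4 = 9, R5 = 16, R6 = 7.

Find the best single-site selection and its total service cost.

With exactly 1 open, each market uses its cheapest among the chosen.
{C}: R1→C 3·21=63, R2→C 4·7=28, R3→C 2·16=32, R4→C 12·9=108, R5→C 13·16=208, R6→C 10·7=70. Service cost 509.
{E}: service cost 571
{B}: service cost 767
Among all 5 size-1 choices, {C} is lowest.

Choose C only; total service cost 509.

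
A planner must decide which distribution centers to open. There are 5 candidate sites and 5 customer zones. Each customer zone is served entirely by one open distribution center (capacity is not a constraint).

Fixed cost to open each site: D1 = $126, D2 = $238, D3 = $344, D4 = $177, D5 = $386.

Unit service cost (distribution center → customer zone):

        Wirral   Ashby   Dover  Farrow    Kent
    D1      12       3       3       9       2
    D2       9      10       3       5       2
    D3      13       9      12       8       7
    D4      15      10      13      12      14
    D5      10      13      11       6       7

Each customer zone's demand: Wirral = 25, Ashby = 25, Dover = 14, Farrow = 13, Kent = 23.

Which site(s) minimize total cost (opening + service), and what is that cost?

For any fixed open set, each customer zone goes to its cheapest open site; total = fixed + service.
{D1}: Wirral→D1 12·25=300, Ashby→D1 3·25=75, Dover→D1 3·14=42, Farrow→D1 9·13=117, Kent→D1 2·23=46. Service 580; fixed 126; total 706.
{D1, D2}: service 453 + fixed 364 = 817
{D2}: service 628 + fixed 238 = 866
{D1, D2, D3, D4, D5}: Wirral→D2 9·25=225, Ashby→D1 3·25=75, Dover→D1 3·14=42, Farrow→D2 5·13=65, Kent→D1 2·23=46. Service 453; fixed 1271; total 1724.
No other subset beats 706.

Open D1 only; minimum total cost 706.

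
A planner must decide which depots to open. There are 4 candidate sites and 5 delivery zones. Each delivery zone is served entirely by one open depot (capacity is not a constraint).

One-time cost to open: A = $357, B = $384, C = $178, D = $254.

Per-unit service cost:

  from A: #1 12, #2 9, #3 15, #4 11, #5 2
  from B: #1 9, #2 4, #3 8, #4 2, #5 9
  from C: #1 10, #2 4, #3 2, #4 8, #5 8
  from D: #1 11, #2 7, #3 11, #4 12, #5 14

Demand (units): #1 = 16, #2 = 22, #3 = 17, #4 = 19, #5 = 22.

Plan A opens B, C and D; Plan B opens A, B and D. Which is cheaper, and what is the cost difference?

Plan A is cheaper by 149.

Plan A: {B, C, D}: #1→B 9·16=144, #2→B 4·22=88, #3→C 2·17=34, #4→B 2·19=38, #5→C 8·22=176. Service 480; fixed 816; total 1296.
Plan B: {A, B, D}: #1→B 9·16=144, #2→B 4·22=88, #3→B 8·17=136, #4→B 2·19=38, #5→A 2·22=44. Service 450; fixed 995; total 1445.
Difference: |1296 − 1445| = 149.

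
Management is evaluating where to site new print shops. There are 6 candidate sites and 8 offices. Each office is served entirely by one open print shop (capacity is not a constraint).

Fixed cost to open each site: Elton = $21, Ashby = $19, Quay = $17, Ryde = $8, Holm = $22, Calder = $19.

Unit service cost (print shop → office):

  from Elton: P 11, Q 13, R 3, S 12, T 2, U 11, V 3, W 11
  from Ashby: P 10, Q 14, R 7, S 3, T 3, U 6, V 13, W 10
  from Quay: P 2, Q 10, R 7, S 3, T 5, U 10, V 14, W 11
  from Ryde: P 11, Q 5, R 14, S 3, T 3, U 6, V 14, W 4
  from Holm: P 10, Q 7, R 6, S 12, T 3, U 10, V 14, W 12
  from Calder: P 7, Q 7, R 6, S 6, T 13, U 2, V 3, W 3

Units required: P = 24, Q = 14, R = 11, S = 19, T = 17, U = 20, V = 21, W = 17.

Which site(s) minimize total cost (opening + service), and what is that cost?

For any fixed open set, each office goes to its cheapest open site; total = fixed + service.
{Elton, Quay, Ryde, Calder}: P→Quay 2·24=48, Q→Ryde 5·14=70, R→Elton 3·11=33, S→Quay 3·19=57, T→Elton 2·17=34, U→Calder 2·20=40, V→Elton 3·21=63, W→Calder 3·17=51. Service 396; fixed 65; total 461.
{Elton, Ashby, Quay, Ryde, Calder}: P→Quay 2·24=48, Q→Ryde 5·14=70, R→Elton 3·11=33, S→Ashby 3·19=57, T→Elton 2·17=34, U→Calder 2·20=40, V→Elton 3·21=63, W→Calder 3·17=51. Service 396; fixed 84; total 480.
{Elton, Quay, Calder}: service 424 + fixed 57 = 481
{Elton, Ashby, Quay, Ryde, Holm, Calder}: service 396 + fixed 106 = 502
No other subset beats 461.

Open Elton, Quay, Ryde and Calder; minimum total cost 461.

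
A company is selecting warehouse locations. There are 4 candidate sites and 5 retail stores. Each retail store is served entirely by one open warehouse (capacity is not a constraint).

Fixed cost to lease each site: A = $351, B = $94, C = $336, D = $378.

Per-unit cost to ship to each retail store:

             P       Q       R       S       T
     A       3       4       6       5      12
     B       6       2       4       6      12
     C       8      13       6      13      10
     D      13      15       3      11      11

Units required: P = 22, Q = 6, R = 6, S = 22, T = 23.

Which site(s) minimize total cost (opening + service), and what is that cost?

Open B only; minimum total cost 670.

For any fixed open set, each retail store goes to its cheapest open site; total = fixed + service.
{B}: P→B 6·22=132, Q→B 2·6=12, R→B 4·6=24, S→B 6·22=132, T→B 12·23=276. Service 576; fixed 94; total 670.
{A}: service 512 + fixed 351 = 863
{A, B}: P→A 3·22=66, Q→B 2·6=12, R→B 4·6=24, S→A 5·22=110, T→A 12·23=276. Service 488; fixed 445; total 933.
{A, B, C, D}: service 436 + fixed 1159 = 1595
No other subset beats 670.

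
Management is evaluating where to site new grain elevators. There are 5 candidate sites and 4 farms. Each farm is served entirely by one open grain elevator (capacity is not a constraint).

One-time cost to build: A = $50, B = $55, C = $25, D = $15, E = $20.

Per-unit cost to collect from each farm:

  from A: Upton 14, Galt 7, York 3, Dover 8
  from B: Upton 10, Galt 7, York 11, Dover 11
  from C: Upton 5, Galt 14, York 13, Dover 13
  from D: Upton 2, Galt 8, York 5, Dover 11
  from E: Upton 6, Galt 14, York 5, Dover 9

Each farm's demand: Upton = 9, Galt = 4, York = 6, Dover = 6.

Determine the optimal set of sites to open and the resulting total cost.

For any fixed open set, each farm goes to its cheapest open site; total = fixed + service.
{D}: Upton→D 2·9=18, Galt→D 8·4=32, York→D 5·6=30, Dover→D 11·6=66. Service 146; fixed 15; total 161.
{D, E}: service 134 + fixed 35 = 169
{A, D}: Upton→D 2·9=18, Galt→A 7·4=28, York→A 3·6=18, Dover→A 8·6=48. Service 112; fixed 65; total 177.
{A, B, C, D, E}: Upton→D 2·9=18, Galt→A 7·4=28, York→A 3·6=18, Dover→A 8·6=48. Service 112; fixed 165; total 277.
No other subset beats 161.

Open D only; minimum total cost 161.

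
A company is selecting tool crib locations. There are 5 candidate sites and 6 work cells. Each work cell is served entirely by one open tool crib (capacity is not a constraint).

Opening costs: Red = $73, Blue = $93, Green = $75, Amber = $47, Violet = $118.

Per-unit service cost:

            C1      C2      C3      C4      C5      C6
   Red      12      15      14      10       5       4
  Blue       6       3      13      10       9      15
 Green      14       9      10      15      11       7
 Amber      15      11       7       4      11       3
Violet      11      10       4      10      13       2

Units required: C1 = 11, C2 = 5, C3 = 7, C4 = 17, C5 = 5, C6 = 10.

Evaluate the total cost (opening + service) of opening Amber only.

Each work cell is assigned to its cheapest site among the open ones.
{Amber}: C1→Amber 15·11=165, C2→Amber 11·5=55, C3→Amber 7·7=49, C4→Amber 4·17=68, C5→Amber 11·5=55, C6→Amber 3·10=30. Service 422; fixed 47; total 469.

Total cost: 469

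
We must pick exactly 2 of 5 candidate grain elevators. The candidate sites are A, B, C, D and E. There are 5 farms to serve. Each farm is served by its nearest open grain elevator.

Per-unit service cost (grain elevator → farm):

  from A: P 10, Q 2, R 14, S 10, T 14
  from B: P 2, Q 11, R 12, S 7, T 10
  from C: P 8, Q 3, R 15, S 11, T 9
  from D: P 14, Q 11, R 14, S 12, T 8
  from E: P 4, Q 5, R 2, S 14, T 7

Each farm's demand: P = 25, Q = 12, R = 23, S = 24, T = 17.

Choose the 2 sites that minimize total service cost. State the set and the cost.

Choose B and E; total service cost 443.

With exactly 2 open, each farm uses its cheapest among the chosen.
{B, E}: P→B 2·25=50, Q→E 5·12=60, R→E 2·23=46, S→B 7·24=168, T→E 7·17=119. Service cost 443.
{A, E}: service cost 529
{C, E}: service cost 565
Among all 10 size-2 choices, {B, E} is lowest.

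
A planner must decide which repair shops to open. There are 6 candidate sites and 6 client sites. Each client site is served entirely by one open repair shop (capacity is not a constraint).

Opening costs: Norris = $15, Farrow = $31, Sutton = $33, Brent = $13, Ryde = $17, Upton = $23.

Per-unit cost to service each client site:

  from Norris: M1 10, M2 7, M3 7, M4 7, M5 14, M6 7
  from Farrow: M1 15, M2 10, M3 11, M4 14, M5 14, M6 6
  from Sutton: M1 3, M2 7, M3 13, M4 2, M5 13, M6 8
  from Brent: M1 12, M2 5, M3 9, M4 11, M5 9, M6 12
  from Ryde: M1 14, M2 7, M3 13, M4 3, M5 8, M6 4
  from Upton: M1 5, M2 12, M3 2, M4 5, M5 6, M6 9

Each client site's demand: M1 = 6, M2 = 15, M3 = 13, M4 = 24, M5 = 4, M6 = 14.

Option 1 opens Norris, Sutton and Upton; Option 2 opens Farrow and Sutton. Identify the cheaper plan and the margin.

Option 1 is cheaper by 124.

Option 1: {Norris, Sutton, Upton}: M1→Sutton 3·6=18, M2→Norris 7·15=105, M3→Upton 2·13=26, M4→Sutton 2·24=48, M5→Upton 6·4=24, M6→Norris 7·14=98. Service 319; fixed 71; total 390.
Option 2: {Farrow, Sutton}: M1→Sutton 3·6=18, M2→Sutton 7·15=105, M3→Farrow 11·13=143, M4→Sutton 2·24=48, M5→Sutton 13·4=52, M6→Farrow 6·14=84. Service 450; fixed 64; total 514.
Difference: |390 − 514| = 124.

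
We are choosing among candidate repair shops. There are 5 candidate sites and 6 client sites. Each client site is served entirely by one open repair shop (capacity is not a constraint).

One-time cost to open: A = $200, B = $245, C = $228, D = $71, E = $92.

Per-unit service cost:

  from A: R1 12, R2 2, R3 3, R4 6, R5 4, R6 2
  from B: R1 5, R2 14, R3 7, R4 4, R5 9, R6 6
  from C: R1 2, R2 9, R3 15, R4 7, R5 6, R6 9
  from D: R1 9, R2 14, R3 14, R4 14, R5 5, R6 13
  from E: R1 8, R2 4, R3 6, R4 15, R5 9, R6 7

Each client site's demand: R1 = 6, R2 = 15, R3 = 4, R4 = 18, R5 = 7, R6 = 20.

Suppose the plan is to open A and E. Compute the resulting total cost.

Total cost: 558

Each client site is assigned to its cheapest site among the open ones.
{A, E}: R1→E 8·6=48, R2→A 2·15=30, R3→A 3·4=12, R4→A 6·18=108, R5→A 4·7=28, R6→A 2·20=40. Service 266; fixed 292; total 558.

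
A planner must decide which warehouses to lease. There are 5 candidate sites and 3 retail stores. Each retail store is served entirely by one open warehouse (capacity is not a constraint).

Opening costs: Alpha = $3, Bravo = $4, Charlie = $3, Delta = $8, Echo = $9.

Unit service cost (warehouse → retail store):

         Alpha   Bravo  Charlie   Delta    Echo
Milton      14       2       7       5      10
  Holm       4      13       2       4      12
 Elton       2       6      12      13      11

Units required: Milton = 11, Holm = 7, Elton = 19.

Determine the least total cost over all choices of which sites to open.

Minimum total cost: 84

For any fixed open set, each retail store goes to its cheapest open site; total = fixed + service.
{Alpha, Bravo, Charlie}: Milton→Bravo 2·11=22, Holm→Charlie 2·7=14, Elton→Alpha 2·19=38. Service 74; fixed 10; total 84.
{Alpha, Bravo, Charlie, Delta}: service 74 + fixed 18 = 92
{Alpha, Bravo, Charlie, Echo}: Milton→Bravo 2·11=22, Holm→Charlie 2·7=14, Elton→Alpha 2·19=38. Service 74; fixed 19; total 93.
{Alpha, Bravo, Charlie, Delta, Echo}: Milton→Bravo 2·11=22, Holm→Charlie 2·7=14, Elton→Alpha 2·19=38. Service 74; fixed 27; total 101.
No other subset beats 84.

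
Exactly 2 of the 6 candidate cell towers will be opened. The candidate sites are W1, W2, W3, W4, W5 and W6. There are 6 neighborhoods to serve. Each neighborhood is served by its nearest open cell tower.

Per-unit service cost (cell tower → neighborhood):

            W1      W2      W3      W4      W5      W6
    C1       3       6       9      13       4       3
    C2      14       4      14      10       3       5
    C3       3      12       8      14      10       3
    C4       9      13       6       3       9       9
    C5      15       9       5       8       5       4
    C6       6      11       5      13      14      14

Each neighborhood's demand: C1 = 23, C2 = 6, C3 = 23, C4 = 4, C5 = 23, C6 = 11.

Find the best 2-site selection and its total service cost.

Choose W3 and W6; total service cost 339.

With exactly 2 open, each neighborhood uses its cheapest among the chosen.
{W3, W6}: C1→W6 3·23=69, C2→W6 5·6=30, C3→W6 3·23=69, C4→W3 6·4=24, C5→W6 4·23=92, C6→W3 5·11=55. Service cost 339.
{W1, W6}: service cost 362
{W1, W5}: service cost 373
Among all 15 size-2 choices, {W3, W6} is lowest.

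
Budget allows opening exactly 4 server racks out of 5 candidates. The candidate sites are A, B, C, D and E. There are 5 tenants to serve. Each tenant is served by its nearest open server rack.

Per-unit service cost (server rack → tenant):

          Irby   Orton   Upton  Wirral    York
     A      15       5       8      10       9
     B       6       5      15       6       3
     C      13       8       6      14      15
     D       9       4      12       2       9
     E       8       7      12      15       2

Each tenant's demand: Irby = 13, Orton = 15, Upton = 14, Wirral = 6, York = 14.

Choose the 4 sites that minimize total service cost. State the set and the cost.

With exactly 4 open, each tenant uses its cheapest among the chosen.
{B, C, D, E}: Irby→B 6·13=78, Orton→D 4·15=60, Upton→C 6·14=84, Wirral→D 2·6=12, York→E 2·14=28. Service cost 262.
{A, B, C, D}: service cost 276
{A, C, D, E}: service cost 288
Among all 5 size-4 choices, {B, C, D, E} is lowest.

Choose B, C, D and E; total service cost 262.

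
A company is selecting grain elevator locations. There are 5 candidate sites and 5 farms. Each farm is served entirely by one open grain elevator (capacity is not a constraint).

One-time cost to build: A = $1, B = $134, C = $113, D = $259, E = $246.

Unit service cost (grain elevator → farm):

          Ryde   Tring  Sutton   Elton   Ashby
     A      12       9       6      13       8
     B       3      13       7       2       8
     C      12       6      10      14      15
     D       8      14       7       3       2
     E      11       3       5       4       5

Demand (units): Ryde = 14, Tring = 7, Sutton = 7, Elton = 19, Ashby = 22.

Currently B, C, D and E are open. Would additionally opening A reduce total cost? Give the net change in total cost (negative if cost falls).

No — net change +1 (cost rises by 1).

Current service cost with {B, C, D, E}: 180.
Adding A: each farm re-picks its cheapest; new service cost 180, saving 0.
Extra fixed cost: 1. Net change = 1 − 0 = 1.
(Totals: 932 → 933.)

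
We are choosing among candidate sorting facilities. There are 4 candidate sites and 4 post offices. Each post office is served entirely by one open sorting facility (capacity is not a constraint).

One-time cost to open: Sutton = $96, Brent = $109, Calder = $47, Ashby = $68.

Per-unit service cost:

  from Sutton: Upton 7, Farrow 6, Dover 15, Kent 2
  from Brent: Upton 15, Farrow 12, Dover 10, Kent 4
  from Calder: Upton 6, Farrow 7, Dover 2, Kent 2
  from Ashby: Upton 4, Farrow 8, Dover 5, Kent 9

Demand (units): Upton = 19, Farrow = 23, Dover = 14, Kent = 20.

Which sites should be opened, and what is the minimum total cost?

Open Calder only; minimum total cost 390.

For any fixed open set, each post office goes to its cheapest open site; total = fixed + service.
{Calder}: Upton→Calder 6·19=114, Farrow→Calder 7·23=161, Dover→Calder 2·14=28, Kent→Calder 2·20=40. Service 343; fixed 47; total 390.
{Calder, Ashby}: Upton→Ashby 4·19=76, Farrow→Calder 7·23=161, Dover→Calder 2·14=28, Kent→Calder 2·20=40. Service 305; fixed 115; total 420.
{Sutton, Calder}: service 320 + fixed 143 = 463
{Sutton, Brent, Calder, Ashby}: Upton→Ashby 4·19=76, Farrow→Sutton 6·23=138, Dover→Calder 2·14=28, Kent→Sutton 2·20=40. Service 282; fixed 320; total 602.
No other subset beats 390.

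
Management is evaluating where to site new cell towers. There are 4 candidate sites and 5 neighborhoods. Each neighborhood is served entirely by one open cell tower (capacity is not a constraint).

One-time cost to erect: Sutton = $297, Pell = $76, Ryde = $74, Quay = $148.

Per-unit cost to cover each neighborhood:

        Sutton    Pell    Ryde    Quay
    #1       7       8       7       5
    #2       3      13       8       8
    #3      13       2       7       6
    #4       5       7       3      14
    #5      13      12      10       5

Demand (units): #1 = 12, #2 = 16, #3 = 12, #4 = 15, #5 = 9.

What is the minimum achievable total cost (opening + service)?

For any fixed open set, each neighborhood goes to its cheapest open site; total = fixed + service.
{Ryde}: #1→Ryde 7·12=84, #2→Ryde 8·16=128, #3→Ryde 7·12=84, #4→Ryde 3·15=45, #5→Ryde 10·9=90. Service 431; fixed 74; total 505.
{Pell, Ryde}: #1→Ryde 7·12=84, #2→Ryde 8·16=128, #3→Pell 2·12=24, #4→Ryde 3·15=45, #5→Ryde 10·9=90. Service 371; fixed 150; total 521.
{Ryde, Quay}: #1→Quay 5·12=60, #2→Ryde 8·16=128, #3→Quay 6·12=72, #4→Ryde 3·15=45, #5→Quay 5·9=45. Service 350; fixed 222; total 572.
{Sutton, Pell, Ryde, Quay}: #1→Quay 5·12=60, #2→Sutton 3·16=48, #3→Pell 2·12=24, #4→Ryde 3·15=45, #5→Quay 5·9=45. Service 222; fixed 595; total 817.
No other subset beats 505.

Minimum total cost: 505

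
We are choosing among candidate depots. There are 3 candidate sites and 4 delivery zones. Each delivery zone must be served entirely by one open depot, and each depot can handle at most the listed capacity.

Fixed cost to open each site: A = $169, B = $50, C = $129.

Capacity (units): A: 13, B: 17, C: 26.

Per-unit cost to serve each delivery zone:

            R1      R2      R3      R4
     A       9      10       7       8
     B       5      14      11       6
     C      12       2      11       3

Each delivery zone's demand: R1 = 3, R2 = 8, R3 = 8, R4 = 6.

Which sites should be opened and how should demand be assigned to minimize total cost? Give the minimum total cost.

Open {C}: R1→C 12·3=36, R2→C 2·8=16, R3→C 11·8=88, R4→C 3·6=18.
Loads: C carries 25/26. Service 158; fixed 129; total 287.
Next best feasible plan costs 316.

Minimum total cost: 287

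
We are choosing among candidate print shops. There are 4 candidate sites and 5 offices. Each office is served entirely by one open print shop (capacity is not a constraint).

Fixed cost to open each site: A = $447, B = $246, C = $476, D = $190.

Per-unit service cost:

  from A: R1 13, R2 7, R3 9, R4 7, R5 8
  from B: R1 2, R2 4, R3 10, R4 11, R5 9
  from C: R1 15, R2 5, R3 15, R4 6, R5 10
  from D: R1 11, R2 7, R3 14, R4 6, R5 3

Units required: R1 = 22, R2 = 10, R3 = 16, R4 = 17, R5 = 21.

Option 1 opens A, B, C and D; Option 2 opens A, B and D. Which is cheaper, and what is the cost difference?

Option 2 is cheaper by 476.

Option 1: {A, B, C, D}: R1→B 2·22=44, R2→B 4·10=40, R3→A 9·16=144, R4→C 6·17=102, R5→D 3·21=63. Service 393; fixed 1359; total 1752.
Option 2: {A, B, D}: R1→B 2·22=44, R2→B 4·10=40, R3→A 9·16=144, R4→D 6·17=102, R5→D 3·21=63. Service 393; fixed 883; total 1276.
Difference: |1752 − 1276| = 476.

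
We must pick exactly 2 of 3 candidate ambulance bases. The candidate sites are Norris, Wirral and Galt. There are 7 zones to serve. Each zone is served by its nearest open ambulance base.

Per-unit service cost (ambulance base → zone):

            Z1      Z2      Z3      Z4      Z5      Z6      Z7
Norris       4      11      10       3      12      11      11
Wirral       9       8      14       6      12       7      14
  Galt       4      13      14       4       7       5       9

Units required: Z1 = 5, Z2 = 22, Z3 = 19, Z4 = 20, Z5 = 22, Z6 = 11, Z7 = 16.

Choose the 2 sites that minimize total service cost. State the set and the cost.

Choose Norris and Galt; total service cost 865.

With exactly 2 open, each zone uses its cheapest among the chosen.
{Norris, Galt}: Z1→Norris 4·5=20, Z2→Norris 11·22=242, Z3→Norris 10·19=190, Z4→Norris 3·20=60, Z5→Galt 7·22=154, Z6→Galt 5·11=55, Z7→Galt 9·16=144. Service cost 865.
{Wirral, Galt}: service cost 895
{Norris, Wirral}: service cost 963
Among all 3 size-2 choices, {Norris, Galt} is lowest.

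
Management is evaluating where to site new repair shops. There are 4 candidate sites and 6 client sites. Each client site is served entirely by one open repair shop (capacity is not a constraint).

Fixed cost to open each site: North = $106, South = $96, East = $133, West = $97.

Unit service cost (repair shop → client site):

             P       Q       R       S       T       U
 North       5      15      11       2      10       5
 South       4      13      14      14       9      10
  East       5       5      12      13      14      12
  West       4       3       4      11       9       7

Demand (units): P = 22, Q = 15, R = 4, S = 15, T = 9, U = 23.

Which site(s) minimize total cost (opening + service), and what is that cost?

Open North and West; minimum total cost 578.

For any fixed open set, each client site goes to its cheapest open site; total = fixed + service.
{North, West}: P→West 4·22=88, Q→West 3·15=45, R→West 4·4=16, S→North 2·15=30, T→West 9·9=81, U→North 5·23=115. Service 375; fixed 203; total 578.
{West}: service 556 + fixed 97 = 653
{North, South, West}: service 375 + fixed 299 = 674
{North, South, East, West}: service 375 + fixed 432 = 807
No other subset beats 578.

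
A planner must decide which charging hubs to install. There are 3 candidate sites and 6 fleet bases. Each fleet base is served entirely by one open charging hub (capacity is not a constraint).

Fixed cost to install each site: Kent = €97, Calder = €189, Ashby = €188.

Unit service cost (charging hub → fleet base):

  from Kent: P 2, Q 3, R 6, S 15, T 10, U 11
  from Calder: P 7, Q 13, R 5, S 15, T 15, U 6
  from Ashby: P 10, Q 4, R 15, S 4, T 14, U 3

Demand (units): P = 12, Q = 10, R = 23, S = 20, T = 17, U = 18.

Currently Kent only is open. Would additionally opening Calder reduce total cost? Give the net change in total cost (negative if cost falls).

Current service cost with {Kent}: 860.
Adding Calder: each fleet base re-picks its cheapest; new service cost 747, saving 113.
Extra fixed cost: 189. Net change = 189 − 113 = 76.
(Totals: 957 → 1033.)

No — net change +76 (cost rises by 76).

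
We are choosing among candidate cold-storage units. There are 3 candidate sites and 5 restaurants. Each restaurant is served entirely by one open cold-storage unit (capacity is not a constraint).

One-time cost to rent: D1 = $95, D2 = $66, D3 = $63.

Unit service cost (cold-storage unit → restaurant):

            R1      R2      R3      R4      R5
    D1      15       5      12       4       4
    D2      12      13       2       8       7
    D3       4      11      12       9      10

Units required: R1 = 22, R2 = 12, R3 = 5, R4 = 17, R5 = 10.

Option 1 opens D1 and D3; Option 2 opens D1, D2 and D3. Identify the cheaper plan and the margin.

Option 1: {D1, D3}: R1→D3 4·22=88, R2→D1 5·12=60, R3→D1 12·5=60, R4→D1 4·17=68, R5→D1 4·10=40. Service 316; fixed 158; total 474.
Option 2: {D1, D2, D3}: R1→D3 4·22=88, R2→D1 5·12=60, R3→D2 2·5=10, R4→D1 4·17=68, R5→D1 4·10=40. Service 266; fixed 224; total 490.
Difference: |474 − 490| = 16.

Option 1 is cheaper by 16.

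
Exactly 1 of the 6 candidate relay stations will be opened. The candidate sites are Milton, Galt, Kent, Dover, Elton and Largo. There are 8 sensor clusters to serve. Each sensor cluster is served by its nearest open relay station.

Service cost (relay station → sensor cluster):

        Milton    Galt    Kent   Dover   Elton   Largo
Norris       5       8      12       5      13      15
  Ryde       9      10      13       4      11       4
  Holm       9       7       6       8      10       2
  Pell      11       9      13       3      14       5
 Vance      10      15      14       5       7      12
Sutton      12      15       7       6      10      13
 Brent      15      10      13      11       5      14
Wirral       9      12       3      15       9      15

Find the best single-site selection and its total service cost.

With exactly 1 open, each sensor cluster uses its cheapest among the chosen.
{Dover}: Norris→Dover 5, Ryde→Dover 4, Holm→Dover 8, Pell→Dover 3, Vance→Dover 5, Sutton→Dover 6, Brent→Dover 11, Wirral→Dover 15. Service cost 57.
{Elton}: service cost 79
{Milton}: service cost 80
Among all 6 size-1 choices, {Dover} is lowest.

Choose Dover only; total service cost 57.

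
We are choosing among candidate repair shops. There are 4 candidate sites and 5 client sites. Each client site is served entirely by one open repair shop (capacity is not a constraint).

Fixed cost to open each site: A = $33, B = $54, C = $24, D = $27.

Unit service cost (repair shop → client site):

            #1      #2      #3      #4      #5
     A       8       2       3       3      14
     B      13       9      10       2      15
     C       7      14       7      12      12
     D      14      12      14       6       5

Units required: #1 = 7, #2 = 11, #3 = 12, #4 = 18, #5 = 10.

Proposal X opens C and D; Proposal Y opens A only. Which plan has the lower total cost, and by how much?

Proposal X: {C, D}: #1→C 7·7=49, #2→D 12·11=132, #3→C 7·12=84, #4→D 6·18=108, #5→D 5·10=50. Service 423; fixed 51; total 474.
Proposal Y: {A}: #1→A 8·7=56, #2→A 2·11=22, #3→A 3·12=36, #4→A 3·18=54, #5→A 14·10=140. Service 308; fixed 33; total 341.
Difference: |474 − 341| = 133.

Proposal Y is cheaper by 133.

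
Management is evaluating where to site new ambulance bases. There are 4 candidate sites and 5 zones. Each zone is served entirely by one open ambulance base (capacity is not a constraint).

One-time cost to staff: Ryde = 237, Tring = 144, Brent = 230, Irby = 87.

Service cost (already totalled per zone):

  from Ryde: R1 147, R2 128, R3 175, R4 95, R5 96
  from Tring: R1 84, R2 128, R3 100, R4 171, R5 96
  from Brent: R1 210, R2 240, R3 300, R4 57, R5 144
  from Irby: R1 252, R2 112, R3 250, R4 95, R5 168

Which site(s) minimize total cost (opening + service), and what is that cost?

For any fixed open set, each zone goes to its cheapest open site; total = fixed + service.
{Tring, Irby}: R1→Tring 84, R2→Irby 112, R3→Tring 100, R4→Irby 95, R5→Tring 96. Service 487; fixed 231; total 718.
{Tring}: service 579 + fixed 144 = 723
{Tring, Brent}: R1→Tring 84, R2→Tring 128, R3→Tring 100, R4→Brent 57, R5→Tring 96. Service 465; fixed 374; total 839.
{Ryde, Tring, Brent, Irby}: R1→Tring 84, R2→Irby 112, R3→Tring 100, R4→Brent 57, R5→Ryde 96. Service 449; fixed 698; total 1147.
(All 15 nonempty subsets were checked; Tring and Irby is lowest.)

Open Tring and Irby; minimum total cost 718.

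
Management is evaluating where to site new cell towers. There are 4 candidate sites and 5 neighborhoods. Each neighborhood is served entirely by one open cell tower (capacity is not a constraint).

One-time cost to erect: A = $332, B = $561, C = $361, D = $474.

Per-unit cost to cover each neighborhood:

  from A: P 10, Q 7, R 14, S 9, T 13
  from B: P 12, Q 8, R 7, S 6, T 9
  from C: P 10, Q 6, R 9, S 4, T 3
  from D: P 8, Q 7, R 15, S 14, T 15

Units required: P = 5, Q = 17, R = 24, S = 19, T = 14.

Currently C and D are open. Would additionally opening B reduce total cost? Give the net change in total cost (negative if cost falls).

Current service cost with {C, D}: 476.
Adding B: each neighborhood re-picks its cheapest; new service cost 428, saving 48.
Extra fixed cost: 561. Net change = 561 − 48 = 513.
(Totals: 1311 → 1824.)

No — net change +513 (cost rises by 513).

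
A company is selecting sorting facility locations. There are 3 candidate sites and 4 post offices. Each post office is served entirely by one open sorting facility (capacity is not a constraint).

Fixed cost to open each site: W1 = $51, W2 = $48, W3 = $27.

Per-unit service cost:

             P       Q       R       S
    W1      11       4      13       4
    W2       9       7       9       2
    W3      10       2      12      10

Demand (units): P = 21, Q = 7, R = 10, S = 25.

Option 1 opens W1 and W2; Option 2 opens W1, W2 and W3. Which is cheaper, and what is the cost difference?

Option 1 is cheaper by 13.

Option 1: {W1, W2}: P→W2 9·21=189, Q→W1 4·7=28, R→W2 9·10=90, S→W2 2·25=50. Service 357; fixed 99; total 456.
Option 2: {W1, W2, W3}: P→W2 9·21=189, Q→W3 2·7=14, R→W2 9·10=90, S→W2 2·25=50. Service 343; fixed 126; total 469.
Difference: |456 − 469| = 13.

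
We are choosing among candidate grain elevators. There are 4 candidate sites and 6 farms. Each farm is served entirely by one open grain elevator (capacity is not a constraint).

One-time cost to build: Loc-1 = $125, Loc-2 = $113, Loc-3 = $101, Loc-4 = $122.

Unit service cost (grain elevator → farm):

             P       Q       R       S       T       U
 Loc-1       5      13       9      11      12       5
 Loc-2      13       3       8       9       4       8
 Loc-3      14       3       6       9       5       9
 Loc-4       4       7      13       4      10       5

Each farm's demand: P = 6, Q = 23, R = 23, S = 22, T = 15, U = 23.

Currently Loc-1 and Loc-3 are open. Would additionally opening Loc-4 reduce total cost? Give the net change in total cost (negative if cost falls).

No — net change +6 (cost rises by 6).

Current service cost with {Loc-1, Loc-3}: 625.
Adding Loc-4: each farm re-picks its cheapest; new service cost 509, saving 116.
Extra fixed cost: 122. Net change = 122 − 116 = 6.
(Totals: 851 → 857.)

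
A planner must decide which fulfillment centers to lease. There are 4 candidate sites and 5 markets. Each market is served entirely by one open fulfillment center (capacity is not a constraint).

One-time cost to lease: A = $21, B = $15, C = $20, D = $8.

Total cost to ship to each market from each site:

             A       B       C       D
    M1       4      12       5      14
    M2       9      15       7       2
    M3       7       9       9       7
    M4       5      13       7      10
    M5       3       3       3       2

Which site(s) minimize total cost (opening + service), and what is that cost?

For any fixed open set, each market goes to its cheapest open site; total = fixed + service.
{D}: M1→D 14, M2→D 2, M3→D 7, M4→D 10, M5→D 2. Service 35; fixed 8; total 43.
{A}: M1→A 4, M2→A 9, M3→A 7, M4→A 5, M5→A 3. Service 28; fixed 21; total 49.
{A, D}: M1→A 4, M2→D 2, M3→A 7, M4→A 5, M5→D 2. Service 20; fixed 29; total 49.
{A, B, C, D}: service 20 + fixed 64 = 84
No other subset beats 43.

Open D only; minimum total cost 43.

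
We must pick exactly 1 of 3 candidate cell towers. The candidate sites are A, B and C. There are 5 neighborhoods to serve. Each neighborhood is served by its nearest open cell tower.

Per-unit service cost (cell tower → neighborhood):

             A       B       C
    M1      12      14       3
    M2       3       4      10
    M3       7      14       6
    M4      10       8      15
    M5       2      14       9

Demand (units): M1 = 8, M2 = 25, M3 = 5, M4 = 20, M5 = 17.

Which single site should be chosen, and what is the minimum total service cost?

Choose A only; total service cost 440.

With exactly 1 open, each neighborhood uses its cheapest among the chosen.
{A}: M1→A 12·8=96, M2→A 3·25=75, M3→A 7·5=35, M4→A 10·20=200, M5→A 2·17=34. Service cost 440.
{B}: service cost 680
{C}: service cost 757
Among all 3 size-1 choices, {A} is lowest.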